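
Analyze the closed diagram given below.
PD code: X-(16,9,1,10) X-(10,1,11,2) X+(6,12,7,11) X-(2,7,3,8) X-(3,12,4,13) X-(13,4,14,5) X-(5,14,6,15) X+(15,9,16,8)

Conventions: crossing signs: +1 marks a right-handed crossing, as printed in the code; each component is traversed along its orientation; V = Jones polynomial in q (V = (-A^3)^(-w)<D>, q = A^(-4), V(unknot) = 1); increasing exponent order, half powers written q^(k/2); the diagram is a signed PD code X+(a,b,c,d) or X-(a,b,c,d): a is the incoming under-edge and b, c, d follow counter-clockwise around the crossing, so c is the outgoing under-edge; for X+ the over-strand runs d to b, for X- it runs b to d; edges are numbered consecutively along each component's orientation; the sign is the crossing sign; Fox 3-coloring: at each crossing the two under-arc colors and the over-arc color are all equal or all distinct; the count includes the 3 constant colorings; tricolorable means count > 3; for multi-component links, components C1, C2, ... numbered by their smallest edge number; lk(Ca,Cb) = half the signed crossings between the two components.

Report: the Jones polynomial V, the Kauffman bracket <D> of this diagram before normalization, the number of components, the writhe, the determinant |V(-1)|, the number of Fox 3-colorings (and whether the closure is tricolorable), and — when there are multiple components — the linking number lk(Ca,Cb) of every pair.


V = -q^-6 + q^-5 - q^-4 + 2q^-3 - q^-2 + q^-1
<D> = A^-8 - A^-4 + 2 - A^4 + A^8 - A^12 (w = -4)
1 component over 8 crossings, w = -4
3 Fox colorings among 3^8, |V(-1)| = 7: not tricolorable
why: w = -4 (over 8 crossings) is diagram-only; (-A^3)^(4) removes it from V


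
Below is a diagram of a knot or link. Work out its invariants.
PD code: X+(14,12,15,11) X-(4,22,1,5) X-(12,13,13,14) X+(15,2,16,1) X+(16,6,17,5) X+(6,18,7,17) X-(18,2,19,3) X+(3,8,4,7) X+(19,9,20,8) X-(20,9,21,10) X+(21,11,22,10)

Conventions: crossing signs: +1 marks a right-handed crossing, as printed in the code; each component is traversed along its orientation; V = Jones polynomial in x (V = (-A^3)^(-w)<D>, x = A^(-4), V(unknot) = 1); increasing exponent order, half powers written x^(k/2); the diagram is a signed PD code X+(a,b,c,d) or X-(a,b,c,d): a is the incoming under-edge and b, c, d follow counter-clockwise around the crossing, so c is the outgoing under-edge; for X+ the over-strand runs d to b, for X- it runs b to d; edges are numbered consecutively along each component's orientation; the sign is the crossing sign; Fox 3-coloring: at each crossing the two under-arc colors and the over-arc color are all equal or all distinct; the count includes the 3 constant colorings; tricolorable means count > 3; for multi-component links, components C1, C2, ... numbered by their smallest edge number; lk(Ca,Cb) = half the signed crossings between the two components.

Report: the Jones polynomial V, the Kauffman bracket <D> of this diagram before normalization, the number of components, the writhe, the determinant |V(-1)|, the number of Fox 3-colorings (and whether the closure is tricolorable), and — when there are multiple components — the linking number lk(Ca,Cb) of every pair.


Jones polynomial: V(x) = -2x^(1/2) + x^(3/2) - 2x^(5/2) + x^(7/2) - x^(9/2) + x^(11/2)
<D> = -A^-13 + A^-9 - A^-5 + 2A^-1 - A^3 + 2A^7; writhe +3
components 2, writhe +3 (11 crossings)
linking number lk(C1,C2) = 0
3-colorings: 3 of 3^11, det 8 — not tricolorable
note: span 5 respects span(V) <= c + mu - 1 = 12 for this 2-component diagram


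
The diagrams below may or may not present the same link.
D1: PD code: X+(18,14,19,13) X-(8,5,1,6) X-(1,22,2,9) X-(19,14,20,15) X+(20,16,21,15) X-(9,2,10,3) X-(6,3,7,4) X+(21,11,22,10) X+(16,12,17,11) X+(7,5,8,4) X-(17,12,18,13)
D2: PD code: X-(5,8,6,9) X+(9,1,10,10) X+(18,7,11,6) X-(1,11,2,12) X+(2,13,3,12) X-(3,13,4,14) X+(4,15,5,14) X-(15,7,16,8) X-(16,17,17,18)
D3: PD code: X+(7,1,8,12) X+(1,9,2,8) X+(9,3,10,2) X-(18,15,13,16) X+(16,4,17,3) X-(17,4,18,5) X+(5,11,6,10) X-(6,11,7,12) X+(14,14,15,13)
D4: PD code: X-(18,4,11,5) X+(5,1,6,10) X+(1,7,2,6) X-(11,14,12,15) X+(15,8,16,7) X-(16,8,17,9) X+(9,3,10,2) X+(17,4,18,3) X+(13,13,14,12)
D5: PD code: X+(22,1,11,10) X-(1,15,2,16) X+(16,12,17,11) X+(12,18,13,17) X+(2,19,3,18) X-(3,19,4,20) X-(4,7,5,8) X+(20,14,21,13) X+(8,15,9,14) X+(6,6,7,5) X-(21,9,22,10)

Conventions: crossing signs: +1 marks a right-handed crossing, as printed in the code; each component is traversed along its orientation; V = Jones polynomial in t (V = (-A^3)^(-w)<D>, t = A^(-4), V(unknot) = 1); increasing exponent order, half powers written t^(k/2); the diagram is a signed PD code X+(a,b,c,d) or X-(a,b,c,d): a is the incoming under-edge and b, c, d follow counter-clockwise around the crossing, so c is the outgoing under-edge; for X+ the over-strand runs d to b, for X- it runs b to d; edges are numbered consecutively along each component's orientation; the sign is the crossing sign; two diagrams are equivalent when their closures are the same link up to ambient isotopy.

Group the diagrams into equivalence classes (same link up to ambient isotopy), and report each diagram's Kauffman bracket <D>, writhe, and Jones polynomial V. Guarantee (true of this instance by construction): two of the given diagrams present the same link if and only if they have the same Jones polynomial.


grouping into links: {D1} | {D2} | {D3, D4, D5}
V(D1) = -t^(-5/2) - t^(-1/2)  (w -1, c 11, <D> = A^-1 + A^7)
D2 (bracket A^-5 + A^-1; 9 crossings at w = -1): V = -t^(-1/2) - t^(1/2)
V(D3) = -t^(1/2) - t^(3/2) - t^(5/2) + t^(9/2)  (w +3, c 9, <D> = -A^-9 + A^-1 + A^3 + A^7)
V(D4) = -t^(1/2) - t^(3/2) - t^(5/2) + t^(9/2)  (w +3, c 9, <D> = -A^-9 + A^-1 + A^3 + A^7)
V(D5) = -t^(1/2) - t^(3/2) - t^(5/2) + t^(9/2)  [11 crossings, <D> = -A^-9 + A^-1 + A^3 + A^7, w = +3]
key observation: 3 classes among 5 diagrams; unequal V(t) rules out equality


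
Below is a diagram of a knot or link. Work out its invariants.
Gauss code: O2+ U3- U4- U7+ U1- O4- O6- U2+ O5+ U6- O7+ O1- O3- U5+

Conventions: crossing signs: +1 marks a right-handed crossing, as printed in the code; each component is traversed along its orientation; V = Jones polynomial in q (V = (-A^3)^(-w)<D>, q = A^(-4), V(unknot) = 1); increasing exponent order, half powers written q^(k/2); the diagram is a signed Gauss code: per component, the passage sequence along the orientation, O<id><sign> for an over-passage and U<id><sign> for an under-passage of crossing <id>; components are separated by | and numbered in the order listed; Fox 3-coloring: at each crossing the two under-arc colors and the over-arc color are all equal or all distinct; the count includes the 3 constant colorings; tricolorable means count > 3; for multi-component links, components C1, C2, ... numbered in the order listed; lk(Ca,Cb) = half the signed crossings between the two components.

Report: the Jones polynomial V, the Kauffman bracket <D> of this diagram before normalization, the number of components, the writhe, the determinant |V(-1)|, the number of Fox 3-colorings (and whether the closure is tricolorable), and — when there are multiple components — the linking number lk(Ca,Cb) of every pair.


V(q) = q^-2 - q^-1 + 1 - q + q^2
bracket: -A^-11 + A^-7 - A^-3 + A - A^5, w = -1
1 component, writhe -1, over 7 crossings
det 5, colorings 3 of 3^7 — not tricolorable
observation: w = -1 shifts under R1 moves; the (-A^3)^(1) factor cancels that in V


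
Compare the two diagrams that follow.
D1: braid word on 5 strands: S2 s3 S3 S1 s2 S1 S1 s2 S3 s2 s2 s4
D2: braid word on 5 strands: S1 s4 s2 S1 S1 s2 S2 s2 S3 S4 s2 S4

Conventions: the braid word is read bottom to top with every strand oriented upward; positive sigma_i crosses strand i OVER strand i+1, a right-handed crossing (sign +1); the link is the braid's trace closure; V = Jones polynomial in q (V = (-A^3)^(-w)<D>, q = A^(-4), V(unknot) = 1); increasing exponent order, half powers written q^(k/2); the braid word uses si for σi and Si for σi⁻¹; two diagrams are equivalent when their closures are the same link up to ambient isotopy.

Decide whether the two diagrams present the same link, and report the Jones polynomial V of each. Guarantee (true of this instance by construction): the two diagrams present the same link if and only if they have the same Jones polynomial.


same link: yes
V(D1) = -q^-3 + 2q^-2 - 2q^-1 + 3 - 2q + 2q^2 - q^3  [12 crossings, <D> = -A^-12 + 2A^-8 - 2A^-4 + 3 - 2A^4 + 2A^8 - A^12, w = 0]
D2 (bracket -A^-18 + 2A^-14 - 2A^-10 + 3A^-6 - 2A^-2 + 2A^2 - A^6; 12 crossings at w = -2): V = -q^-3 + 2q^-2 - 2q^-1 + 3 - 2q + 2q^2 - q^3
note: one V(q) for all 2 diagrams — one class (guaranteed)


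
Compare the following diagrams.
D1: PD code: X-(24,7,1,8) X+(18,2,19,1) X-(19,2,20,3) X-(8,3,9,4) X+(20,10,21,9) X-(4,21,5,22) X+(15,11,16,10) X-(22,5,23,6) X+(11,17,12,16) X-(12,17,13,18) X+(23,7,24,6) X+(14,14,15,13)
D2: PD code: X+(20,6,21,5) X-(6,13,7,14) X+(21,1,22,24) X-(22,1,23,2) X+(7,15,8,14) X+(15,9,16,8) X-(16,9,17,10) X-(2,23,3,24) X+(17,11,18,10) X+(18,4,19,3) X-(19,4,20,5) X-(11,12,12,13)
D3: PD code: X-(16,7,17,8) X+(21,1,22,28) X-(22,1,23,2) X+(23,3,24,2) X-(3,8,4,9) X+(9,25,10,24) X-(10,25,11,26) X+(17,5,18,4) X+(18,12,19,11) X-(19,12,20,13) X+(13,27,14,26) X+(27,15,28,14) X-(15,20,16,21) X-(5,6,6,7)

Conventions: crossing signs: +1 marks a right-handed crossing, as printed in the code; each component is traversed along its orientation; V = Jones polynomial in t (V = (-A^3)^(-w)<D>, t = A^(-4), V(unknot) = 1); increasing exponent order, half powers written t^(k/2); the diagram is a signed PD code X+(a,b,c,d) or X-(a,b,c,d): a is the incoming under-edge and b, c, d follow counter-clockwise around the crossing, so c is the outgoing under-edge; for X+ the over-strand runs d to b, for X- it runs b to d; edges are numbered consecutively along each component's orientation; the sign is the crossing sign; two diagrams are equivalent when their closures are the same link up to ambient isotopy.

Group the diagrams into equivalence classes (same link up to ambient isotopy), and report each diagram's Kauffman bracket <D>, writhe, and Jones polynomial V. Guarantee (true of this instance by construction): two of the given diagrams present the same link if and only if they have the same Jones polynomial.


grouping into links: {D1} | {D2} | {D3}
V(D1) = -t^-4 + t^-3 + t^-1  (w 0, c 12, <D> = A^4 + A^12 - A^16)
D2 (bracket 1; 12 crossings at w = 0): V = 1
V(D3) = t + t^3 - t^4  [14 crossings, <D> = -A^-16 + A^-12 + A^-4, w = 0]
why: V(t) takes 3 values over 3 diagrams, fixing the grouping


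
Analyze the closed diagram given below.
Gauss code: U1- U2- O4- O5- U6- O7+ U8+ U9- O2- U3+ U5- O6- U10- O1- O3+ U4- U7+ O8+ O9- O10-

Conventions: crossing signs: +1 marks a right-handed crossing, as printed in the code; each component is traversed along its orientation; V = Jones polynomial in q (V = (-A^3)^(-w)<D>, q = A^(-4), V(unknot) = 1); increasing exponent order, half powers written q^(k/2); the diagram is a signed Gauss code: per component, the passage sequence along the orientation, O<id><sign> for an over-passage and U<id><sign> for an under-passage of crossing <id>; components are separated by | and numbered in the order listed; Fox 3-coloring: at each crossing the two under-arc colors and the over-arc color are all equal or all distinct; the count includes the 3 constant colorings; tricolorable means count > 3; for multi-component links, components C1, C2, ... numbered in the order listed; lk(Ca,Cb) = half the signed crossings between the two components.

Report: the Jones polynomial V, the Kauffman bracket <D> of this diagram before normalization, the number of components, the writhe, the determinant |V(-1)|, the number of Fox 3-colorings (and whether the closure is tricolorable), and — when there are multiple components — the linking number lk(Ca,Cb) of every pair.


V(q) = q^-7 - 2q^-6 + 2q^-5 - 3q^-4 + 3q^-3 - 2q^-2 + 2q^-1
bracket: 2A^-8 - 2A^-4 + 3 - 3A^4 + 2A^8 - 2A^12 + A^16, w = -4
1 component, writhe -4, over 10 crossings
det 15, colorings 9 of 3^10 — tricolorable
observation: w = -4 shifts under R1 moves; the (-A^3)^(4) factor cancels that in V


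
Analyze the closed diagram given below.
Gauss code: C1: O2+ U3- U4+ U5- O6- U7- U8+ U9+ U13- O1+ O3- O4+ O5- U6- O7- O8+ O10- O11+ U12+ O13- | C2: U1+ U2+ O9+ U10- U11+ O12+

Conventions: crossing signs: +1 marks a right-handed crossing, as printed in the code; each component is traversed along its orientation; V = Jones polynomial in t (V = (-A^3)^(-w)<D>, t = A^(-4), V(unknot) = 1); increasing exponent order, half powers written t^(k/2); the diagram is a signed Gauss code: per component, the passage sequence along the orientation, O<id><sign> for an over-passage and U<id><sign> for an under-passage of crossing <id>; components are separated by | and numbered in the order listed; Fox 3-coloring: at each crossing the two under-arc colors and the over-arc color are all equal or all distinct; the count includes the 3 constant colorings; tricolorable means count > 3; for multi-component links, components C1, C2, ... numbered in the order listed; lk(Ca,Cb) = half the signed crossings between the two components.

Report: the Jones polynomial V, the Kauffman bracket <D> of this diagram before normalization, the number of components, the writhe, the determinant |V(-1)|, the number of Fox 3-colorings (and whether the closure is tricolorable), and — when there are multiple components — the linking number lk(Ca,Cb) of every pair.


V = t^(-3/2) - t^(-1/2) - t^(3/2) - t^(7/2)
<D> = A^-11 + A^-3 + A^5 - A^9 (w = +1)
2 components over 13 crossings, w = +1
lk(C1,C2): +2
3 Fox colorings among 3^13, |V(-1)| = 4: not tricolorable
why: |V(-1)| = 4: so not tricolorable, since 3 does not divide 4


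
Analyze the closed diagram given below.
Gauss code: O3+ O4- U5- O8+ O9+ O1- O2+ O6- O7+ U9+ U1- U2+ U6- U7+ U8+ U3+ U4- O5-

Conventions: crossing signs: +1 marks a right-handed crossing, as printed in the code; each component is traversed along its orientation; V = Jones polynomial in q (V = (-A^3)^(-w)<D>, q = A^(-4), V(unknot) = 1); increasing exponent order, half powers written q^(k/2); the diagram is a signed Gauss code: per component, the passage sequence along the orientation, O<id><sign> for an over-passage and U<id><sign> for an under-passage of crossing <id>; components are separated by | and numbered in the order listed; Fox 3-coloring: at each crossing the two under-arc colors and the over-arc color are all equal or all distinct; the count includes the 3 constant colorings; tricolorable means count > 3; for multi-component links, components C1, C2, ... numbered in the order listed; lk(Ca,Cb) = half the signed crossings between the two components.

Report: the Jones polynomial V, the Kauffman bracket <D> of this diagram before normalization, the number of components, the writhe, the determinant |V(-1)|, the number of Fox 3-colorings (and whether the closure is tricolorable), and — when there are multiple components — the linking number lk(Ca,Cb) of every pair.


V(q) = 1
bracket: -A^3, w = +1
1 component, writhe +1, over 9 crossings
det 1, colorings 3 of 3^9 — not tricolorable
observation: det 1 = |V(-1)|; not divisible by 3, so not tricolorable


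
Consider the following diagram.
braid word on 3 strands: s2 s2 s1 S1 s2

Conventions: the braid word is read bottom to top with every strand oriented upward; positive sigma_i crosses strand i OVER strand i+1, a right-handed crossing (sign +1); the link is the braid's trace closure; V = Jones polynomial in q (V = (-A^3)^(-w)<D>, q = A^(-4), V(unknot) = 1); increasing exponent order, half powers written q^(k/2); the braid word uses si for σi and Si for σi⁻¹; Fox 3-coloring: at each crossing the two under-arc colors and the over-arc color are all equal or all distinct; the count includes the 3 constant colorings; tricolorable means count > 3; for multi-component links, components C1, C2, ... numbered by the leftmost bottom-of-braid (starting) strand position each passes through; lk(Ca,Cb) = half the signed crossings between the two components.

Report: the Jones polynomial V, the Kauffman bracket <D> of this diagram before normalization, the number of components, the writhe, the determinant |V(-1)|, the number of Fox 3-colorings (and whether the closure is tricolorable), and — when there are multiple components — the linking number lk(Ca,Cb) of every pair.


Jones polynomial: V(q) = -q^(1/2) - q^(3/2) - q^(5/2) + q^(9/2)
<D> = -A^-9 + A^-1 + A^3 + A^7; writhe +3
components 2, writhe +3 (5 crossings)
linking number lk(C1,C2) = 0
3-colorings: 27 of 3^6, det 0 — tricolorable
note: the 1 component pair carries total linking 0


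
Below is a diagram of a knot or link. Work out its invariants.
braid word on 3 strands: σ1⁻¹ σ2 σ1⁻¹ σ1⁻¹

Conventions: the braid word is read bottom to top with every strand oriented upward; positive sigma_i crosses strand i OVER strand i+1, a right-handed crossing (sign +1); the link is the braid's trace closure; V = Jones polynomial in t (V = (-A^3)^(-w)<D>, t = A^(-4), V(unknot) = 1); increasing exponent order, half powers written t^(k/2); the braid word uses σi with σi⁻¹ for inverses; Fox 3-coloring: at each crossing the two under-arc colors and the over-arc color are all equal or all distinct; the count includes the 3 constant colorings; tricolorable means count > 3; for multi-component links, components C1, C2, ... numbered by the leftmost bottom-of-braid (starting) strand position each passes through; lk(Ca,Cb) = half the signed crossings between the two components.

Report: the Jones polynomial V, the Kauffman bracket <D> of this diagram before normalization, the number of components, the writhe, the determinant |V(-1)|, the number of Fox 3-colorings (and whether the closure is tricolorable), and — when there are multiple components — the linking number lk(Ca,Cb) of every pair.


V(t) = -t^-4 + t^-3 + t^-1
bracket: A^-2 + A^6 - A^10, w = -2
1 component, writhe -2, over 4 crossings
det 3, colorings 9 of 3^4 — tricolorable
observation: |V(-1)| = 3: so tricolorable, since 3 divides 3


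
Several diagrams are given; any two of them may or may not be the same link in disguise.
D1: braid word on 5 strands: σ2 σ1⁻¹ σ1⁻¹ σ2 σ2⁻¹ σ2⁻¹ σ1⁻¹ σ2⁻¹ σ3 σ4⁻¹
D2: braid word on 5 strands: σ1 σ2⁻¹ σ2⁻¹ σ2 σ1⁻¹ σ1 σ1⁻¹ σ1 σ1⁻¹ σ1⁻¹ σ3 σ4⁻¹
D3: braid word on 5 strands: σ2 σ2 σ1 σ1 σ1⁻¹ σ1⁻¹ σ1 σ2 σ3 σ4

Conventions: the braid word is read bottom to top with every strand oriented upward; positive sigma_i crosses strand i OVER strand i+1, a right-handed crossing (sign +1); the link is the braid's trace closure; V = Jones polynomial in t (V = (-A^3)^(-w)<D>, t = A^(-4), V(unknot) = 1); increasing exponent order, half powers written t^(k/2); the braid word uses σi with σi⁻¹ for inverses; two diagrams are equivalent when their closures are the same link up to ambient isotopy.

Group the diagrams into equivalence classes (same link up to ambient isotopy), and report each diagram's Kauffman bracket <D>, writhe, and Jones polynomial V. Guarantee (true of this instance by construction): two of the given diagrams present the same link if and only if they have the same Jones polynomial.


grouping into links: {D1} | {D2} | {D3}
V(D1) = -t^-4 + t^-3 + t^-1  (w -4, c 10, <D> = A^-8 + 1 - A^4)
V(D2) = 1  [12 crossings, <D> = A^-6, w = -2]
V(D3) = t + t^3 - t^4  (w +6, c 10, <D> = -A^2 + A^6 + A^14)
key observation: V(t) takes 3 values over 3 diagrams, fixing the grouping


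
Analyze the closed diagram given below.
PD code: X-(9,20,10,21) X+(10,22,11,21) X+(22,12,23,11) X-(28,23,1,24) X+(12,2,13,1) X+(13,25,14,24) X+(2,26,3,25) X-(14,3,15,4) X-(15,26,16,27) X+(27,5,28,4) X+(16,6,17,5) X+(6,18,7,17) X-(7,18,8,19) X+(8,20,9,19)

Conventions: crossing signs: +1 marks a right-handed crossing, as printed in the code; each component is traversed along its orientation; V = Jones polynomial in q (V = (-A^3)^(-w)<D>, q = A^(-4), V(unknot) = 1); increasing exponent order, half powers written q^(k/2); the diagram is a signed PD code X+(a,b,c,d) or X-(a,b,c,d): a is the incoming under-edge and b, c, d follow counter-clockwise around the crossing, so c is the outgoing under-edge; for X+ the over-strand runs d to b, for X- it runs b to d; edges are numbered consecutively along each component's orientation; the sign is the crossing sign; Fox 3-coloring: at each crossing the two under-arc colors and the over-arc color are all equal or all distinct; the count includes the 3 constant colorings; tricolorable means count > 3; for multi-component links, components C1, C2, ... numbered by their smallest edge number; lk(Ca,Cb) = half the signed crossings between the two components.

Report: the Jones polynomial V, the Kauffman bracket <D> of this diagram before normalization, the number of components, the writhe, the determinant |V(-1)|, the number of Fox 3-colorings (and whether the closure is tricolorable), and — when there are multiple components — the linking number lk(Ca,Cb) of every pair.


Jones polynomial: V(q) = q + q^3 - q^4
<D> = -A^-4 + 1 + A^8; writhe +4
components 1, writhe +4 (14 crossings)
3-colorings: 9 of 3^14, det 3 — tricolorable
note: the span of V is 3, forcing >= 3 crossings in any diagram


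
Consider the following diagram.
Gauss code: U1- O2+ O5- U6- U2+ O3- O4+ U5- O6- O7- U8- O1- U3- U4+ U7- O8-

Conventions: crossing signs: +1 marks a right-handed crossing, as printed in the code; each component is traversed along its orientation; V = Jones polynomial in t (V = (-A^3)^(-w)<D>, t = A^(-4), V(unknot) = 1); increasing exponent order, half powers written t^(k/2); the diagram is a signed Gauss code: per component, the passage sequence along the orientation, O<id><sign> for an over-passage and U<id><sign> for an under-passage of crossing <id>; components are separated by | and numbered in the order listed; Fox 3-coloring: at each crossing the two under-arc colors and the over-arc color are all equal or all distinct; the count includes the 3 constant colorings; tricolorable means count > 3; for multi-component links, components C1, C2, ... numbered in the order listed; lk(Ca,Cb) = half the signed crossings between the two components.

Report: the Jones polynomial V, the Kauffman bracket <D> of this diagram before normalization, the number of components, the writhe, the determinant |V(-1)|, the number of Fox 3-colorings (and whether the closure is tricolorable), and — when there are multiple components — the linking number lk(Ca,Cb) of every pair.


V = -t^-4 + t^-3 + t^-1
<D> = A^-8 + 1 - A^4 (w = -4)
1 component over 8 crossings, w = -4
9 Fox colorings among 3^8, |V(-1)| = 3: tricolorable
why: w = -4 (over 8 crossings) is diagram-only; (-A^3)^(4) removes it from V


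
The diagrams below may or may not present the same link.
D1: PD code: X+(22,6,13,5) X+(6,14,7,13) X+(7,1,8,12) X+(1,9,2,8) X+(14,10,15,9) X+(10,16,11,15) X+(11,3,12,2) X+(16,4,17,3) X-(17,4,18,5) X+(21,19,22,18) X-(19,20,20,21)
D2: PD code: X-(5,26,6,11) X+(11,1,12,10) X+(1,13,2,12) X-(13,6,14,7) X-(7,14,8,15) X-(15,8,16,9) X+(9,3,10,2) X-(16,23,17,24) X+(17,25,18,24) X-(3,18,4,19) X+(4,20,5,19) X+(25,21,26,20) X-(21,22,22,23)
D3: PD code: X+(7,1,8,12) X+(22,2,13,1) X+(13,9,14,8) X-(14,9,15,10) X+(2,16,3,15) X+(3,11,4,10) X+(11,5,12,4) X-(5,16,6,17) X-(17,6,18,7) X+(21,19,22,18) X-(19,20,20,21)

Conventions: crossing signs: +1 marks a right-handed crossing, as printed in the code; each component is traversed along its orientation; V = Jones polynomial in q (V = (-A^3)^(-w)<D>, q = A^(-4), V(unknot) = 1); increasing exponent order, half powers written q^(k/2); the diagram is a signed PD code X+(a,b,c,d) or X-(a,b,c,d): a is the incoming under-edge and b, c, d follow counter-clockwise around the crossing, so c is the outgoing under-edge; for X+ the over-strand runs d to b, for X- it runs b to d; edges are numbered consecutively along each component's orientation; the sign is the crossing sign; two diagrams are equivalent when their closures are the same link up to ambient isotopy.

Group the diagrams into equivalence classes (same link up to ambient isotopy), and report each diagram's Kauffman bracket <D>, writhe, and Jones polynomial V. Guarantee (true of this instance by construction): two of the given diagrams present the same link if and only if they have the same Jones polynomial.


equivalence classes: {D1} | {D2} | {D3}
D1 (bracket -A^-9 + A^-5 + A^3 + A^11; 11 crossings at w = +7): V = -q^(5/2) - q^(9/2) - q^(13/2) + q^(15/2)
V(D2) = -q^(-9/2) + 2q^(-7/2) - 3q^(-5/2) + 3q^(-3/2) - 4q^(-1/2) + 2q^(1/2) - 2q^(3/2) + q^(5/2)  (w -1, c 13, <D> = -A^-13 + 2A^-9 - 2A^-5 + 4A^-1 - 3A^3 + 3A^7 - 2A^11 + A^15)
D3 (bracket -A^-13 + A^-9 - A^-5 + 2A^-1 - A^3 + 2A^7; 11 crossings at w = +3): V = -2q^(1/2) + q^(3/2) - 2q^(5/2) + q^(7/2) - q^(9/2) + q^(11/2)
key observation: 3 classes among 3 diagrams; unequal V(q) rules out equality


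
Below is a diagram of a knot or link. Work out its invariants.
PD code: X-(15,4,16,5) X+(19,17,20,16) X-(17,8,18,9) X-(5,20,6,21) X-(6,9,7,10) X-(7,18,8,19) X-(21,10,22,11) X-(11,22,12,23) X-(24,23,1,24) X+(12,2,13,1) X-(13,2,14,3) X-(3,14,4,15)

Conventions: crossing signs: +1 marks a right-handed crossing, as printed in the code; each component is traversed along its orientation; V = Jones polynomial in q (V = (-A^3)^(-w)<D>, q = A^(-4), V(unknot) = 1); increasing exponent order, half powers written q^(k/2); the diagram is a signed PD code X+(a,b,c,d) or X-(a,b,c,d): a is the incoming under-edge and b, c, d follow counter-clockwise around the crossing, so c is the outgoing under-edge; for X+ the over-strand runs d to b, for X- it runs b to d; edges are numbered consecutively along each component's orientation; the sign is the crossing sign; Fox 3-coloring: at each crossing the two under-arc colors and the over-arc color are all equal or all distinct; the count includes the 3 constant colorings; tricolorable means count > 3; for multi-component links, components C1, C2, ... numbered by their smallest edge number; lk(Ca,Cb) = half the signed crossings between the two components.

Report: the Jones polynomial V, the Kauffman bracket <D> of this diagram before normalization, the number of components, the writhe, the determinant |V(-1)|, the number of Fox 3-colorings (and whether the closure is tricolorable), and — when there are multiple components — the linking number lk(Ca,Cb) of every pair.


Jones polynomial: V(q) = -q^-9 + q^-8 - 2q^-7 + 3q^-6 - 2q^-5 + 2q^-4 - q^-3 + q^-2
<D> = A^-16 - A^-12 + 2A^-8 - 2A^-4 + 3 - 2A^4 + A^8 - A^12; writhe -8
components 1, writhe -8 (12 crossings)
3-colorings: 3 of 3^12, det 13 — not tricolorable
note: V spans 7 powers of q: at least 7 crossings in any diagram


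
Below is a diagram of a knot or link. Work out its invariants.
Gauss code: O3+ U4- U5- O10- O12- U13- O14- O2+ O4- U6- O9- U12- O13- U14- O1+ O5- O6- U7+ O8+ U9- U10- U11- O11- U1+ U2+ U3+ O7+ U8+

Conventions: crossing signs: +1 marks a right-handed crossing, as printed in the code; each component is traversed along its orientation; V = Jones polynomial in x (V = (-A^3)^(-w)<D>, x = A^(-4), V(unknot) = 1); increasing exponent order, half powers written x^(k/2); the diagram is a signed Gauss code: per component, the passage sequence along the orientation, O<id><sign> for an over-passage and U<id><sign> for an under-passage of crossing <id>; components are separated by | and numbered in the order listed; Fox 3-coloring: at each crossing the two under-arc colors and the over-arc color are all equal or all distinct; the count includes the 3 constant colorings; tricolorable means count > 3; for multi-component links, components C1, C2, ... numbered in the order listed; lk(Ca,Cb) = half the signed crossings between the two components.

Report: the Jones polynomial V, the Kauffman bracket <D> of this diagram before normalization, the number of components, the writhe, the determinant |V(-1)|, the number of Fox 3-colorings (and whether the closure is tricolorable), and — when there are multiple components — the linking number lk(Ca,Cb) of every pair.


Jones polynomial: V(x) = -x^-6 + x^-5 - 2x^-4 + 3x^-3 - 2x^-2 + 3x^-1 - 1 + x - x^2
<D> = -A^-20 + A^-16 - A^-12 + 3A^-8 - 2A^-4 + 3 - 2A^4 + A^8 - A^12; writhe -4
components 1, writhe -4 (14 crossings)
3-colorings: 9 of 3^14, det 15 — tricolorable
note: det 15 = |V(-1)|; divisible by 3, so tricolorable


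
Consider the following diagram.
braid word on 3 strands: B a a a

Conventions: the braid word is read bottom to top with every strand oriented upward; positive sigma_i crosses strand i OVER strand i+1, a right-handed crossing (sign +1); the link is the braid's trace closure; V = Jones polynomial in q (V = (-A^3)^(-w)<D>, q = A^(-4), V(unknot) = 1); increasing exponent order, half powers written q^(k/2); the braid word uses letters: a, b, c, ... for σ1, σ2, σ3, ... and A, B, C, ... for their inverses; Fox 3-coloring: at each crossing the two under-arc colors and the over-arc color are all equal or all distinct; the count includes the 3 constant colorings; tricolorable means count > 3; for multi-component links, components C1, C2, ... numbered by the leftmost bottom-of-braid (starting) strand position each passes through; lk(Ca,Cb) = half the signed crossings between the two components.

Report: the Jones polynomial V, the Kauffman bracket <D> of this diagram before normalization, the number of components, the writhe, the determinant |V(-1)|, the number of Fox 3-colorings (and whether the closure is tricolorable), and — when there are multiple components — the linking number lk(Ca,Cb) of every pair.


V = q + q^3 - q^4
<D> = -A^-10 + A^-6 + A^2 (w = +2)
1 component over 4 crossings, w = +2
9 Fox colorings among 3^4, |V(-1)| = 3: tricolorable
why: w = +2 (over 4 crossings) is diagram-only; (-A^3)^(-2) removes it from V


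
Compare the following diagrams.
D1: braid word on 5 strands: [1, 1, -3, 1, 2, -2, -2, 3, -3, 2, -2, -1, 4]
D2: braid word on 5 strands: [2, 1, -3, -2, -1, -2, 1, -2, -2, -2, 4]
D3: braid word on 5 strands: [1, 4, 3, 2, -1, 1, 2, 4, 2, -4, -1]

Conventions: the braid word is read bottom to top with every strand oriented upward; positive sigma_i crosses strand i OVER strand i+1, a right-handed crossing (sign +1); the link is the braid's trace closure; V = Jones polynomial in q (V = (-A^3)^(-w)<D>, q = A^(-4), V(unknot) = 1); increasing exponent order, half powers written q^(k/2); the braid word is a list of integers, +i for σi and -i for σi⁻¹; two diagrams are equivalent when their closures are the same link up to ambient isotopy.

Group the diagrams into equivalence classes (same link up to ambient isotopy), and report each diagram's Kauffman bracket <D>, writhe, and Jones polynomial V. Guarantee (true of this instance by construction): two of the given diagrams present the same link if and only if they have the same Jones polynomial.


classes: {D1} | {D2} | {D3}
V(D1) = -q^(1/2) - q^(5/2)  [13 crossings, <D> = A^-7 + A, w = +1]
D2 (bracket A^-7 + A^-3 + A - A^9; 11 crossings at w = -3): V = q^(-9/2) - q^(-5/2) - q^(-3/2) - q^(-1/2)
V(D3) = -q^(1/2) - q^(3/2) - q^(5/2) + q^(9/2)  (w +5, c 11, <D> = -A^-3 + A^5 + A^9 + A^13)
insight: 3 values of V(q) split the 3 diagrams


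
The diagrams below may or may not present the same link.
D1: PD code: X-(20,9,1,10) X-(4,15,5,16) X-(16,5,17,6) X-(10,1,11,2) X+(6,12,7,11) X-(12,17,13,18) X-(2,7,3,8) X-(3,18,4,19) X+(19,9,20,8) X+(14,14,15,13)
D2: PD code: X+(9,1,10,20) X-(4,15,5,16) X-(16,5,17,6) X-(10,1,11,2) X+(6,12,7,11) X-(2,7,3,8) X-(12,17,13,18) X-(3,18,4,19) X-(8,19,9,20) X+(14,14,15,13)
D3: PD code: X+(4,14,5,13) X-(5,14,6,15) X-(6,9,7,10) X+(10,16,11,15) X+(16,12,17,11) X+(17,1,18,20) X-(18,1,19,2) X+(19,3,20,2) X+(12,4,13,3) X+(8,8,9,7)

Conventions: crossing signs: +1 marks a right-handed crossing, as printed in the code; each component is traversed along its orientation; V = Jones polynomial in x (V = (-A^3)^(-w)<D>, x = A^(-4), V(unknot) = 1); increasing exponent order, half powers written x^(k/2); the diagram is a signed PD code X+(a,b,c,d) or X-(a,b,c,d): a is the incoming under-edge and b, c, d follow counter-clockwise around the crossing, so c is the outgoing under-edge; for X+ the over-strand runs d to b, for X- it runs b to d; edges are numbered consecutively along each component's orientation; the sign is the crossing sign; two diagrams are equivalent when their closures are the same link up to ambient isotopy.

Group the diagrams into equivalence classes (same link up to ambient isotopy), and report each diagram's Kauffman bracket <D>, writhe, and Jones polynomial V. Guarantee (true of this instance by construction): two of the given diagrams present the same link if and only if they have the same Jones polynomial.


grouping into links: {D1, D2} | {D3}
V(D1) = -x^-6 + x^-5 - x^-4 + 2x^-3 - x^-2 + x^-1  (w -4, c 10, <D> = A^-8 - A^-4 + 2 - A^4 + A^8 - A^12)
D2 (bracket A^-8 - A^-4 + 2 - A^4 + A^8 - A^12; 10 crossings at w = -4): V = -x^-6 + x^-5 - x^-4 + 2x^-3 - x^-2 + x^-1
V(D3) = x + x^3 - x^4  [10 crossings, <D> = -A^-4 + 1 + A^8, w = +4]
why: 2 values of V(x) split the 3 diagrams


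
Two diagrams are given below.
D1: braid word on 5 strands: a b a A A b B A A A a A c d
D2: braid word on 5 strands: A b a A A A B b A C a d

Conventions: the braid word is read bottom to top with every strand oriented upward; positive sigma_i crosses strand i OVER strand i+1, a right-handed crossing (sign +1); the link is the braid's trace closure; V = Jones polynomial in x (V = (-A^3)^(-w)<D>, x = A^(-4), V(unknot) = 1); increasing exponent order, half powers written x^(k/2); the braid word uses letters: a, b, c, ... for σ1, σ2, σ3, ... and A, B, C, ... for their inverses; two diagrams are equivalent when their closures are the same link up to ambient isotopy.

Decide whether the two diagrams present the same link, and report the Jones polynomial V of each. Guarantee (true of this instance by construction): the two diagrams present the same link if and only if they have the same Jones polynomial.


equivalent: yes
V(D1) = -x^-4 + x^-3 + x^-1  (w 0, c 14, <D> = A^4 + A^12 - A^16)
V(D2) = -x^-4 + x^-3 + x^-1  [12 crossings, <D> = A^-2 + A^6 - A^10, w = -2]
key observation: D2 (12 crossings) and D1 (14) are Markov-related braid presentations


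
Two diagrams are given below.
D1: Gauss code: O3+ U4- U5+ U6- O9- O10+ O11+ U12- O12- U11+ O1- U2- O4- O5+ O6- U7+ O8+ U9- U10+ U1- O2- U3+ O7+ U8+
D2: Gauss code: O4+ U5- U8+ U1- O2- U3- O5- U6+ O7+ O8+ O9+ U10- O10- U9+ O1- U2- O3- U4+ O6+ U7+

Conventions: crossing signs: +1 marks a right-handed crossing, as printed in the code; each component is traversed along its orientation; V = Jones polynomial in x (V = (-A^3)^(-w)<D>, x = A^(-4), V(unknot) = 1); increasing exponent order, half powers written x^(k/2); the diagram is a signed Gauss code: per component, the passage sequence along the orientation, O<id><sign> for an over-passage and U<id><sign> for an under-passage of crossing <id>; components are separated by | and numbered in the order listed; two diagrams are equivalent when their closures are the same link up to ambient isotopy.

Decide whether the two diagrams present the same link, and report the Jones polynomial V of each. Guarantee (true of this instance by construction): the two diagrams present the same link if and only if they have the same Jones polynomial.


same link: yes
V(D1) = -x^-3 + 2x^-2 - 2x^-1 + 3 - 2x + 2x^2 - x^3  [12 crossings, <D> = -A^-12 + 2A^-8 - 2A^-4 + 3 - 2A^4 + 2A^8 - A^12, w = 0]
D2 (bracket -A^-12 + 2A^-8 - 2A^-4 + 3 - 2A^4 + 2A^8 - A^12; 10 crossings at w = 0): V = -x^-3 + 2x^-2 - 2x^-1 + 3 - 2x + 2x^2 - x^3
note: from 12 to 10 crossings by R-moves: one link, two diagrams


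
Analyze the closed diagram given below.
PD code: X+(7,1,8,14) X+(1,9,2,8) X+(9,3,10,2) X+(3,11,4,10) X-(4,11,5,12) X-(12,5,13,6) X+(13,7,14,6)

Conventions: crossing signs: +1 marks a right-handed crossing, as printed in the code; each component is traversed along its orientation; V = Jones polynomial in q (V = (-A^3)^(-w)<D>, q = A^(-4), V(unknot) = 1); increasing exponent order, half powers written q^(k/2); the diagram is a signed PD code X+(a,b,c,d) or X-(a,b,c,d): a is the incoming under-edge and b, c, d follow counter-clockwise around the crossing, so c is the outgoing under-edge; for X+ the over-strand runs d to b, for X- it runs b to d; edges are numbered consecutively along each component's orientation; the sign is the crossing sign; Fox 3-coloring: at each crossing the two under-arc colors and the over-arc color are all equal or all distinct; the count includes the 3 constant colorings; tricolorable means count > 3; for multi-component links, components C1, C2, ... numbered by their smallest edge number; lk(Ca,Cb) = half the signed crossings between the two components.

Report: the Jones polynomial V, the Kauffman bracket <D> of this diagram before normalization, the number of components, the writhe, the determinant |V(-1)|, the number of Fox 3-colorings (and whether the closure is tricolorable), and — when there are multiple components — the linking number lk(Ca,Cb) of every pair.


Jones polynomial: V(q) = q + q^3 - q^4
<D> = A^-7 - A^-3 - A^5; writhe +3
components 1, writhe +3 (7 crossings)
3-colorings: 9 of 3^7, det 3 — tricolorable
note: |V(-1)| = 3: so tricolorable, since 3 divides 3


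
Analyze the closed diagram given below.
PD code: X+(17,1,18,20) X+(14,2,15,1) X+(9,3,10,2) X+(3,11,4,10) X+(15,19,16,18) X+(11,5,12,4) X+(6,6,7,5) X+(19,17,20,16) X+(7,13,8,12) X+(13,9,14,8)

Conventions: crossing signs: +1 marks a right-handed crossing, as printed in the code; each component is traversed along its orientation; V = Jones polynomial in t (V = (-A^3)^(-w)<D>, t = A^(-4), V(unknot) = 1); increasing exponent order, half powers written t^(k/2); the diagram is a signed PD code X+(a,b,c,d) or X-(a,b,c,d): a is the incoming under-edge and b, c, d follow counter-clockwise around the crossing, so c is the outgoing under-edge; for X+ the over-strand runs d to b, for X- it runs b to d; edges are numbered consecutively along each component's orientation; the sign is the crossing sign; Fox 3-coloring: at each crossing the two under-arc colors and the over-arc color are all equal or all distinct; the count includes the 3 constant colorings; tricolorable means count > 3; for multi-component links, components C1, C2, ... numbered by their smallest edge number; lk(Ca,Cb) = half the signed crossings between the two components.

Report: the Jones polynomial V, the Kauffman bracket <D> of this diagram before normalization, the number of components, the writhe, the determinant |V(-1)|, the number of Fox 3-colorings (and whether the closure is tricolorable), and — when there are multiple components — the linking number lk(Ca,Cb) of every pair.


V = t^3 + 2t^5 - 2t^6 + 2t^7 - 3t^8 + 2t^9 - 2t^10 + t^11
<D> = A^-14 - 2A^-10 + 2A^-6 - 3A^-2 + 2A^2 - 2A^6 + 2A^10 + A^18 (w = +10)
1 component over 10 crossings, w = +10
9 Fox colorings among 3^10, |V(-1)| = 15: tricolorable
why: |V(-1)| = 15: so tricolorable, since 3 divides 15


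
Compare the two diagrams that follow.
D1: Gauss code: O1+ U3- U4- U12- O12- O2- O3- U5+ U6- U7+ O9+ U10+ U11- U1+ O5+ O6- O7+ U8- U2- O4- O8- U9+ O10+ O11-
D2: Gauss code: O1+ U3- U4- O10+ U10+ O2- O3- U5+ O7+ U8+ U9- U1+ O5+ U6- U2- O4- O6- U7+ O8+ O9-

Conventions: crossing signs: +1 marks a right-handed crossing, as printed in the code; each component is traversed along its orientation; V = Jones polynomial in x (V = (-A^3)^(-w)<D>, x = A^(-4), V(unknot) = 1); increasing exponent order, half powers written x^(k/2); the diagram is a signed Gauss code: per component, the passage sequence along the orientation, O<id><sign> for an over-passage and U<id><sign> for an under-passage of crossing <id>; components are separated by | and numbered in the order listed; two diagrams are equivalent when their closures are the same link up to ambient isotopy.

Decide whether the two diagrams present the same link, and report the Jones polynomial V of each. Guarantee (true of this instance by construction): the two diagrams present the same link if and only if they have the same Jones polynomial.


equivalent: yes
V(D1) = -x^-3 + 2x^-2 - 2x^-1 + 3 - 2x + 2x^2 - x^3  (w -2, c 12, <D> = -A^-18 + 2A^-14 - 2A^-10 + 3A^-6 - 2A^-2 + 2A^2 - A^6)
V(D2) = -x^-3 + 2x^-2 - 2x^-1 + 3 - 2x + 2x^2 - x^3  (w 0, c 10, <D> = -A^-12 + 2A^-8 - 2A^-4 + 3 - 2A^4 + 2A^8 - A^12)
why: all 2 diagrams share one V(x), hence one class
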